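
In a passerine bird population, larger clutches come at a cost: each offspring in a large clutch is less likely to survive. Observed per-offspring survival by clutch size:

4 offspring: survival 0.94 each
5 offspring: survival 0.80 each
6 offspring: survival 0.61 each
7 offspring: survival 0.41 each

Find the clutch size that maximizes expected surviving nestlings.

Expected surviving nestlings = c × s(c):
  c=4: 4 × 0.94 = 3.760
  c=5: 5 × 0.80 = 4.000
  c=6: 6 × 0.61 = 3.660
  c=7: 7 × 0.41 = 2.870
Maximum at c = 5 (4.000 surviving nestlings).

5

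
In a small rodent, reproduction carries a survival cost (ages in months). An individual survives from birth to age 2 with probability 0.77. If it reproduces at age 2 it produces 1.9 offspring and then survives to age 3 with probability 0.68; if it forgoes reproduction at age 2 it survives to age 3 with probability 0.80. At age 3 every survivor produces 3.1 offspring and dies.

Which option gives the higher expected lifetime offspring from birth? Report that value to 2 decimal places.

3.09

breed at age 2: R₀ = 0.77 × (1.9 + 0.68 × 3.1) = 0.77 × 4.0080 = 3.0862
delay to age 3: R₀ = 0.77 × (0.80 × 3.1) = 0.77 × 2.4800 = 1.9096
Higher: breed at age 2 (3.0862).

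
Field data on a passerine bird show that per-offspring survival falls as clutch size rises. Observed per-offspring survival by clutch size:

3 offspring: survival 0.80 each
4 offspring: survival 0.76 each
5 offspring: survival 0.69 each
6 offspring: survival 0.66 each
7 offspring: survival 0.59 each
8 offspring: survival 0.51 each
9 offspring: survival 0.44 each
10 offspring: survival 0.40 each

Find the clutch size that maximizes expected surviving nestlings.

Expected surviving nestlings = c × s(c):
  c=3: 3 × 0.80 = 2.400
  c=4: 4 × 0.76 = 3.040
  c=5: 5 × 0.69 = 3.450
  c=6: 6 × 0.66 = 3.960
  c=7: 7 × 0.59 = 4.130
  c=8: 8 × 0.51 = 4.080
  c=9: 9 × 0.44 = 3.960
  c=10: 10 × 0.40 = 4.000
Maximum at c = 7 (4.130 surviving nestlings).

7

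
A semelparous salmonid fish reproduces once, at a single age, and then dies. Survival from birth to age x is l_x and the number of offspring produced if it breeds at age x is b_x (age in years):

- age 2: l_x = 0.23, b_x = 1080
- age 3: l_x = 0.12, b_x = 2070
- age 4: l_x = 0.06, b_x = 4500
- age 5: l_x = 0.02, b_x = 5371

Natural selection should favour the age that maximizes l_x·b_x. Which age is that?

Expected offspring if breeding at age x = l_x × b_x:
  age 2: 0.23 × 1080 = 248.400
  age 3: 0.12 × 2070 = 248.400
  age 4: 0.06 × 4500 = 270.000
  age 5: 0.02 × 5371 = 107.420
Maximum at age 4 (270.000).

4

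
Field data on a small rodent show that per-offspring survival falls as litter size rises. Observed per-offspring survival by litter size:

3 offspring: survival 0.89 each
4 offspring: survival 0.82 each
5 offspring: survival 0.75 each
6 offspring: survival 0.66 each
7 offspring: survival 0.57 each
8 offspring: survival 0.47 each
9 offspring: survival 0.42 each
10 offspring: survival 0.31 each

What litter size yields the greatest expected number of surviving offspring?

Expected surviving offspring = c × s(c):
  c=3: 3 × 0.89 = 2.670
  c=4: 4 × 0.82 = 3.280
  c=5: 5 × 0.75 = 3.750
  c=6: 6 × 0.66 = 3.960
  c=7: 7 × 0.57 = 3.990
  c=8: 8 × 0.47 = 3.760
  c=9: 9 × 0.42 = 3.780
  c=10: 10 × 0.31 = 3.100
Maximum at c = 7 (3.990 surviving offspring).

7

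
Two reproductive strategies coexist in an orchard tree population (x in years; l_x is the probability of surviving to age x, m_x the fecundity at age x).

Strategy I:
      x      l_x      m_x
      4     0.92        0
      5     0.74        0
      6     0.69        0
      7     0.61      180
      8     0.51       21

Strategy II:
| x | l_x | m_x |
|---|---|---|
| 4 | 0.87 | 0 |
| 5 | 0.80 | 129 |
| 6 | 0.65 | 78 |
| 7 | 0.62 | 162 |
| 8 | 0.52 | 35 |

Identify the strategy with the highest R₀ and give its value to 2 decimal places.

Strategy I: R₀ = 0.92×0 + 0.74×0 + 0.69×0 + 0.61×180 + 0.51×21 = 120.5100
Strategy II: R₀ = 0.87×0 + 0.80×129 + 0.65×78 + 0.62×162 + 0.52×35 = 272.5400
Highest R₀: strategy II with 272.5400.

272.54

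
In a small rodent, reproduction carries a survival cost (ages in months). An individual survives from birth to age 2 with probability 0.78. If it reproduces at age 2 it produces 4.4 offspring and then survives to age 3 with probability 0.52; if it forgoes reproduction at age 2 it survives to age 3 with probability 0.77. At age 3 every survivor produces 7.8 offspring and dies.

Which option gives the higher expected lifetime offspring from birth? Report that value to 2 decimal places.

breed at age 2: R₀ = 0.78 × (4.4 + 0.52 × 7.8) = 0.78 × 8.4560 = 6.5957
delay to age 3: R₀ = 0.78 × (0.77 × 7.8) = 0.78 × 6.0060 = 4.6847
Higher: breed at age 2 (6.5957).

6.60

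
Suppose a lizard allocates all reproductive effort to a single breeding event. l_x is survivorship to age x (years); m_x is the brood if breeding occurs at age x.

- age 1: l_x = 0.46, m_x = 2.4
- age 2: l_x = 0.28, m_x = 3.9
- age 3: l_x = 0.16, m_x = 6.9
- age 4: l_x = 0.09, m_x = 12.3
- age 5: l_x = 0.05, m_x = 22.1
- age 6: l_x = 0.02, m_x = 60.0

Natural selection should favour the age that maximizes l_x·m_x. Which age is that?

Expected offspring if breeding at age x = l_x × m_x:
  age 1: 0.46 × 2.4 = 1.104
  age 2: 0.28 × 3.9 = 1.092
  age 3: 0.16 × 6.9 = 1.104
  age 4: 0.09 × 12.3 = 1.107
  age 5: 0.05 × 22.1 = 1.105
  age 6: 0.02 × 60.0 = 1.200
Maximum at age 6 (1.200).

6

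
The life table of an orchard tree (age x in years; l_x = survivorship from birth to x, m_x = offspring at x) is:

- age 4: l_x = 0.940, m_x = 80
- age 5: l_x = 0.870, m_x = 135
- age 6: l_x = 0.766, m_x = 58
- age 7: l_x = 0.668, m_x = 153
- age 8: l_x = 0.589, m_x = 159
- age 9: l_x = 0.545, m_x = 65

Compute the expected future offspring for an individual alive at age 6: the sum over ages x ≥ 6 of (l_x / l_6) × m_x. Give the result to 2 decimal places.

l_6 = 0.766. Conditional survival from age 6 to x is l_x / l_6.
  x=6: (0.766/0.766) × 58 = 58.0000
  x=7: (0.668/0.766) × 153 = 133.4256
  x=8: (0.589/0.766) × 159 = 122.2598
  x=9: (0.545/0.766) × 65 = 46.2467
Sum = 58.0000 + 133.4256 + 122.2598 + 46.2467 = 359.9321

359.93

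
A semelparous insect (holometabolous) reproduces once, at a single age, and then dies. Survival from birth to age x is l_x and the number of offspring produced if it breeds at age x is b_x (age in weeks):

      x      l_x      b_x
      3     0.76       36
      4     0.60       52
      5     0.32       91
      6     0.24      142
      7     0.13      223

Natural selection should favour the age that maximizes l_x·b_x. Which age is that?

6

Expected offspring if breeding at age x = l_x × b_x:
  age 3: 0.76 × 36 = 27.360
  age 4: 0.60 × 52 = 31.200
  age 5: 0.32 × 91 = 29.120
  age 6: 0.24 × 142 = 34.080
  age 7: 0.13 × 223 = 28.990
Maximum at age 6 (34.080).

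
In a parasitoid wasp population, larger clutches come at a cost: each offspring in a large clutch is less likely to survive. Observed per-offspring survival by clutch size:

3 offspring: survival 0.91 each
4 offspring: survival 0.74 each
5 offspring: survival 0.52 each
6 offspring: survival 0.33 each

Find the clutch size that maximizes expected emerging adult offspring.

Expected emerging adult offspring = c × s(c):
  c=3: 3 × 0.91 = 2.730
  c=4: 4 × 0.74 = 2.960
  c=5: 5 × 0.52 = 2.600
  c=6: 6 × 0.33 = 1.980
Maximum at c = 4 (2.960 emerging adult offspring).

4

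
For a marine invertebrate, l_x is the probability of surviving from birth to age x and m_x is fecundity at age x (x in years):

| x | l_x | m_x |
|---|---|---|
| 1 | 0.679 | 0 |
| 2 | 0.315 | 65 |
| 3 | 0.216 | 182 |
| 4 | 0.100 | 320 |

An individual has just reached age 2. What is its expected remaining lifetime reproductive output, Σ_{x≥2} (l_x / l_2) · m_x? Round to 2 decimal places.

291.39

l_2 = 0.315. Conditional survival from age 2 to x is l_x / l_2.
  x=2: (0.315/0.315) × 65 = 65.0000
  x=3: (0.216/0.315) × 182 = 124.8000
  x=4: (0.100/0.315) × 320 = 101.5873
Sum = 65.0000 + 124.8000 + 101.5873 = 291.3873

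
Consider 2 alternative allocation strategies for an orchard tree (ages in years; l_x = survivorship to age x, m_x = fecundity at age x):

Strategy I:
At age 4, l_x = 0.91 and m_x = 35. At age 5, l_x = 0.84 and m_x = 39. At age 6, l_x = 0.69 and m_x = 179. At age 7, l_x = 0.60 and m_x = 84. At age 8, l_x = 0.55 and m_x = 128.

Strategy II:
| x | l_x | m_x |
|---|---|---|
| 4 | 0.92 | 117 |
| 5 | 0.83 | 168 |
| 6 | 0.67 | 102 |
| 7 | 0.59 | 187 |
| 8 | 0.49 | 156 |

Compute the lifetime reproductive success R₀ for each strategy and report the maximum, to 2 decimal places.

502.19

Strategy I: R₀ = 0.91×35 + 0.84×39 + 0.69×179 + 0.60×84 + 0.55×128 = 308.9200
Strategy II: R₀ = 0.92×117 + 0.83×168 + 0.67×102 + 0.59×187 + 0.49×156 = 502.1900
Highest R₀: strategy II with 502.1900.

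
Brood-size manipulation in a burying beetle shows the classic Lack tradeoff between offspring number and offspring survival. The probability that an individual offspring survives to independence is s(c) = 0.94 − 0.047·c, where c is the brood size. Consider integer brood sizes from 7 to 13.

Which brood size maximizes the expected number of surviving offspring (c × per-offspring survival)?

Expected surviving offspring = c × s(c):
  c=7: 7 × 0.611 = 4.277
  c=8: 8 × 0.564 = 4.512
  c=9: 9 × 0.517 = 4.653
  c=10: 10 × 0.470 = 4.700
  c=11: 11 × 0.423 = 4.653
  c=12: 12 × 0.376 = 4.512
  c=13: 13 × 0.329 = 4.277
Maximum at c = 10 (4.700 surviving offspring).

10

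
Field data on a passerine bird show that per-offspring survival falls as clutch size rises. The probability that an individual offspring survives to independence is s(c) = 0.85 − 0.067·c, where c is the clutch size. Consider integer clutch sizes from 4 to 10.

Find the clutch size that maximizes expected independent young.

Expected independent young = c × s(c):
  c=4: 4 × 0.582 = 2.328
  c=5: 5 × 0.515 = 2.575
  c=6: 6 × 0.448 = 2.688
  c=7: 7 × 0.381 = 2.667
  c=8: 8 × 0.314 = 2.512
  c=9: 9 × 0.247 = 2.223
  c=10: 10 × 0.180 = 1.800
Maximum at c = 6 (2.688 independent young).

6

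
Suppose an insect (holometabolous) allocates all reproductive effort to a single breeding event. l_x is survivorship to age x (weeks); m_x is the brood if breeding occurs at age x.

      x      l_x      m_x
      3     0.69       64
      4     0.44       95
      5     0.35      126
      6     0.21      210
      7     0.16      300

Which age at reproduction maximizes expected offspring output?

Expected offspring if breeding at age x = l_x × m_x:
  age 3: 0.69 × 64 = 44.160
  age 4: 0.44 × 95 = 41.800
  age 5: 0.35 × 126 = 44.100
  age 6: 0.21 × 210 = 44.100
  age 7: 0.16 × 300 = 48.000
Maximum at age 7 (48.000).

7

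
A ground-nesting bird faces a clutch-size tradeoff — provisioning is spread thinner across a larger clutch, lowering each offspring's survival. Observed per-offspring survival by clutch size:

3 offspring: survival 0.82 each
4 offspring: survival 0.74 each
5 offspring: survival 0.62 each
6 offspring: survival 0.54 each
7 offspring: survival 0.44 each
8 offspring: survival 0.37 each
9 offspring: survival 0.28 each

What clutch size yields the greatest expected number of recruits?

6

Expected recruits = c × s(c):
  c=3: 3 × 0.82 = 2.460
  c=4: 4 × 0.74 = 2.960
  c=5: 5 × 0.62 = 3.100
  c=6: 6 × 0.54 = 3.240
  c=7: 7 × 0.44 = 3.080
  c=8: 8 × 0.37 = 2.960
  c=9: 9 × 0.28 = 2.520
Maximum at c = 6 (3.240 recruits).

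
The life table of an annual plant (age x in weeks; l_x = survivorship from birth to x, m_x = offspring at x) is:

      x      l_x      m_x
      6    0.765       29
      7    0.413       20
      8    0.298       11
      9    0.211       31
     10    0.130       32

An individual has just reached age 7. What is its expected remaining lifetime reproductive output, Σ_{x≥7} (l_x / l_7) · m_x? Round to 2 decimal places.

53.85

l_7 = 0.413. Conditional survival from age 7 to x is l_x / l_7.
  x=7: (0.413/0.413) × 20 = 20.0000
  x=8: (0.298/0.413) × 11 = 7.9370
  x=9: (0.211/0.413) × 31 = 15.8378
  x=10: (0.130/0.413) × 32 = 10.0726
Sum = 20.0000 + 7.9370 + 15.8378 + 10.0726 = 53.8475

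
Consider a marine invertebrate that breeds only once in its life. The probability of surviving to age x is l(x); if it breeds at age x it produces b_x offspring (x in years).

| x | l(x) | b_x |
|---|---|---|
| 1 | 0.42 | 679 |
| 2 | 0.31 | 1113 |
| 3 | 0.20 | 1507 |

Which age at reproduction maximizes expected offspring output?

2

Expected offspring if breeding at age x = l(x) × b_x:
  age 1: 0.42 × 679 = 285.180
  age 2: 0.31 × 1113 = 345.030
  age 3: 0.20 × 1507 = 301.400
Maximum at age 2 (345.030).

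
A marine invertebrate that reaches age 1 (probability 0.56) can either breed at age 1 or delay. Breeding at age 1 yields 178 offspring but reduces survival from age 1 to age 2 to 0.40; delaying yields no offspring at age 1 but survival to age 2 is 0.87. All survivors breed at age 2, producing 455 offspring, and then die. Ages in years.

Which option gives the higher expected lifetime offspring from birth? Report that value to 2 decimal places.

221.68

breed at age 1: R₀ = 0.56 × (178 + 0.40 × 455) = 0.56 × 360.0000 = 201.6000
delay to age 2: R₀ = 0.56 × (0.87 × 455) = 0.56 × 395.8500 = 221.6760
Higher: delay to age 2 (221.6760).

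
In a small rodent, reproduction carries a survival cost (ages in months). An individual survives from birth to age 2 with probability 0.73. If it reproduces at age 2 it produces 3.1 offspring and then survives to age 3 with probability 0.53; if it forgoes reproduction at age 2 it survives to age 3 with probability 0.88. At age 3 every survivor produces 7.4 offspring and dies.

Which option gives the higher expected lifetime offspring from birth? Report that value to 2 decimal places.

5.13

breed at age 2: R₀ = 0.73 × (3.1 + 0.53 × 7.4) = 0.73 × 7.0220 = 5.1261
delay to age 3: R₀ = 0.73 × (0.88 × 7.4) = 0.73 × 6.5120 = 4.7538
Higher: breed at age 2 (5.1261).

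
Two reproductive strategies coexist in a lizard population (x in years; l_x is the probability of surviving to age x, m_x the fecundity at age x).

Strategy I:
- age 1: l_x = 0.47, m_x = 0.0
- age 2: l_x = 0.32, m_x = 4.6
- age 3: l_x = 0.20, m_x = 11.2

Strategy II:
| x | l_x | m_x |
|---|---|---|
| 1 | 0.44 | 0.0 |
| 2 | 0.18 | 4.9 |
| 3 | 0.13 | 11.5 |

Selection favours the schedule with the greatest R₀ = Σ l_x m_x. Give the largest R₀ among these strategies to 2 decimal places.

3.71

Strategy I: R₀ = 0.47×0.0 + 0.32×4.6 + 0.20×11.2 = 3.7120
Strategy II: R₀ = 0.44×0.0 + 0.18×4.9 + 0.13×11.5 = 2.3770
Highest R₀: strategy I with 3.7120.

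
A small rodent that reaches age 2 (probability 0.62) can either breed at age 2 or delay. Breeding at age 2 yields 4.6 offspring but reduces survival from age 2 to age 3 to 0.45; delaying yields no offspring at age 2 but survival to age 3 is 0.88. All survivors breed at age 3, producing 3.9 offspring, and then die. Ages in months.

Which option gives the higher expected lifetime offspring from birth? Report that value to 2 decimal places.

breed at age 2: R₀ = 0.62 × (4.6 + 0.45 × 3.9) = 0.62 × 6.3550 = 3.9401
delay to age 3: R₀ = 0.62 × (0.88 × 3.9) = 0.62 × 3.4320 = 2.1278
Higher: breed at age 2 (3.9401).

3.94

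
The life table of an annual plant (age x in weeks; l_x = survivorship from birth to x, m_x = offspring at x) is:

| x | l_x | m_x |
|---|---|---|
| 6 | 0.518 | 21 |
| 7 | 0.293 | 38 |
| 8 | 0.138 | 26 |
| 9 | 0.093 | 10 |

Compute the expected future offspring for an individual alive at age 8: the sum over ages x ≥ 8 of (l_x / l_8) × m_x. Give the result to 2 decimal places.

32.74

l_8 = 0.138. Conditional survival from age 8 to x is l_x / l_8.
  x=8: (0.138/0.138) × 26 = 26.0000
  x=9: (0.093/0.138) × 10 = 6.7391
Sum = 26.0000 + 6.7391 = 32.7391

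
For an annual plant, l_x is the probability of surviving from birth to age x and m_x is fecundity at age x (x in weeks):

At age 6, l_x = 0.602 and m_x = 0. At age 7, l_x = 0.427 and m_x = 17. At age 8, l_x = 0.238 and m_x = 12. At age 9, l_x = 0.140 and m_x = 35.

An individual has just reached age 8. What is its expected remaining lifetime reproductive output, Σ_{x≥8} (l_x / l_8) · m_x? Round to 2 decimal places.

32.59

l_8 = 0.238. Conditional survival from age 8 to x is l_x / l_8.
  x=8: (0.238/0.238) × 12 = 12.0000
  x=9: (0.140/0.238) × 35 = 20.5882
Sum = 12.0000 + 20.5882 = 32.5882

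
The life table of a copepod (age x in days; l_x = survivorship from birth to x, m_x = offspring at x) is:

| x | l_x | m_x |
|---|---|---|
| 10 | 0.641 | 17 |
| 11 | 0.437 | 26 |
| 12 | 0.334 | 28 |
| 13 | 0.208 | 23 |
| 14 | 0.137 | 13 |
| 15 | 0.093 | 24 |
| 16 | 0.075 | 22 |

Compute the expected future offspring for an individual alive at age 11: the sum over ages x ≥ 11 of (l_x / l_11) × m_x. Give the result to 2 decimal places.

71.31

l_11 = 0.437. Conditional survival from age 11 to x is l_x / l_11.
  x=11: (0.437/0.437) × 26 = 26.0000
  x=12: (0.334/0.437) × 28 = 21.4005
  x=13: (0.208/0.437) × 23 = 10.9474
  x=14: (0.137/0.437) × 13 = 4.0755
  x=15: (0.093/0.437) × 24 = 5.1076
  x=16: (0.075/0.437) × 22 = 3.7757
Sum = 26.0000 + 21.4005 + 10.9474 + 4.0755 + 5.1076 + 3.7757 = 71.3066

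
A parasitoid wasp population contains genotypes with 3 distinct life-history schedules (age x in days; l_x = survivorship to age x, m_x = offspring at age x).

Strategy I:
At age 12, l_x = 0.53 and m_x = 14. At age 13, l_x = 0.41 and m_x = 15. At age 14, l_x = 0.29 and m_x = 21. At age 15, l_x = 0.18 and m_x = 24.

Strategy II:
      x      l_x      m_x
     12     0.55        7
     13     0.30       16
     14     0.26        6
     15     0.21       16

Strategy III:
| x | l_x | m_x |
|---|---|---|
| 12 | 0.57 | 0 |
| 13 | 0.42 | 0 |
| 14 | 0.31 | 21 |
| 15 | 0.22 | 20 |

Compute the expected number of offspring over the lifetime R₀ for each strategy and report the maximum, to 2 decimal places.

23.98

Strategy I: R₀ = 0.53×14 + 0.41×15 + 0.29×21 + 0.18×24 = 23.9800
Strategy II: R₀ = 0.55×7 + 0.30×16 + 0.26×6 + 0.21×16 = 13.5700
Strategy III: R₀ = 0.57×0 + 0.42×0 + 0.31×21 + 0.22×20 = 10.9100
Highest R₀: strategy I with 23.9800.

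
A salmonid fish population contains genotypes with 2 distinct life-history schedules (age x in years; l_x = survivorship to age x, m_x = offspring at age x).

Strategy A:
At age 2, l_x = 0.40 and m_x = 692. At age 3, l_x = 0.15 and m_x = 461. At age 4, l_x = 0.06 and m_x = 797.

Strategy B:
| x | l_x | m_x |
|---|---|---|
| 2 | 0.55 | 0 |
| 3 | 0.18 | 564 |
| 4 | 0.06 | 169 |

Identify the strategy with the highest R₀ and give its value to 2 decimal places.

393.77

Strategy A: R₀ = 0.40×692 + 0.15×461 + 0.06×797 = 393.7700
Strategy B: R₀ = 0.55×0 + 0.18×564 + 0.06×169 = 111.6600
Highest R₀: strategy A with 393.7700.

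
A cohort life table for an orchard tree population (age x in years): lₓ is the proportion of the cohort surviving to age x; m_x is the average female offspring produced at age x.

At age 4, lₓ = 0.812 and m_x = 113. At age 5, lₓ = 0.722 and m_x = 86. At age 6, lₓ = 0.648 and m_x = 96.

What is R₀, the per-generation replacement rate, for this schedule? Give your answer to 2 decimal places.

216.06

R₀ = Σ lₓ m_x:
  age 4: 0.812 × 113 = 91.7560
  age 5: 0.722 × 86 = 62.0920
  age 6: 0.648 × 96 = 62.2080
R₀ = 91.7560 + 62.0920 + 62.2080 = 216.0560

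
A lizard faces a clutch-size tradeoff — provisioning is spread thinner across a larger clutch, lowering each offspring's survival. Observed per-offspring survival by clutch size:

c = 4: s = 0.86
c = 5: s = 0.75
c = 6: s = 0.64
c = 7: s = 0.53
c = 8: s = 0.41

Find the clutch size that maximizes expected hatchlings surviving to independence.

Expected hatchlings surviving to independence = c × s(c):
  c=4: 4 × 0.86 = 3.440
  c=5: 5 × 0.75 = 3.750
  c=6: 6 × 0.64 = 3.840
  c=7: 7 × 0.53 = 3.710
  c=8: 8 × 0.41 = 3.280
Maximum at c = 6 (3.840 hatchlings surviving to independence).

6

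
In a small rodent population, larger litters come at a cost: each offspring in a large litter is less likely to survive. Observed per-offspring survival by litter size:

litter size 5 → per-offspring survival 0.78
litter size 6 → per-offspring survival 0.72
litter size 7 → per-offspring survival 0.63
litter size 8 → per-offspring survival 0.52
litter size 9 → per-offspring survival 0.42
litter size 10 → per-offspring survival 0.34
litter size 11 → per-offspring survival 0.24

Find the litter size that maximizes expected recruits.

7

Expected recruits = c × s(c):
  c=5: 5 × 0.78 = 3.900
  c=6: 6 × 0.72 = 4.320
  c=7: 7 × 0.63 = 4.410
  c=8: 8 × 0.52 = 4.160
  c=9: 9 × 0.42 = 3.780
  c=10: 10 × 0.34 = 3.400
  c=11: 11 × 0.24 = 2.640
Maximum at c = 7 (4.410 recruits).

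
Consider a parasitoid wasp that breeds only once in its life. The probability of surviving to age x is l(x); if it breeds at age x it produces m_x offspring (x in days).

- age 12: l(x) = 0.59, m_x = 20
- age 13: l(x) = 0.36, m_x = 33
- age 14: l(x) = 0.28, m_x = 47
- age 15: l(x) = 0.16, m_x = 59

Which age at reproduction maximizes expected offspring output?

14

Expected offspring if breeding at age x = l(x) × m_x:
  age 12: 0.59 × 20 = 11.800
  age 13: 0.36 × 33 = 11.880
  age 14: 0.28 × 47 = 13.160
  age 15: 0.16 × 59 = 9.440
Maximum at age 14 (13.160).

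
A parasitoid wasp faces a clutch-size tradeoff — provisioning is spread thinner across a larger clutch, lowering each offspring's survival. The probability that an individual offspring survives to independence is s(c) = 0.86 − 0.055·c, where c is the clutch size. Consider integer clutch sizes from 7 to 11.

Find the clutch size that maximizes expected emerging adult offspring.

Expected emerging adult offspring = c × s(c):
  c=7: 7 × 0.475 = 3.325
  c=8: 8 × 0.420 = 3.360
  c=9: 9 × 0.365 = 3.285
  c=10: 10 × 0.310 = 3.100
  c=11: 11 × 0.255 = 2.805
Maximum at c = 8 (3.360 emerging adult offspring).

8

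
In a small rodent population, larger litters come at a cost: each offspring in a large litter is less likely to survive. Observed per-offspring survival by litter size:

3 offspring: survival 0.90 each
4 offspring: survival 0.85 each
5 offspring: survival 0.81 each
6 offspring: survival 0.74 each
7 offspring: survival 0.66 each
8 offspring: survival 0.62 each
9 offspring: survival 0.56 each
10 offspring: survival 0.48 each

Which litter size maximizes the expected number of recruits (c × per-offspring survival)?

9

Expected recruits = c × s(c):
  c=3: 3 × 0.90 = 2.700
  c=4: 4 × 0.85 = 3.400
  c=5: 5 × 0.81 = 4.050
  c=6: 6 × 0.74 = 4.440
  c=7: 7 × 0.66 = 4.620
  c=8: 8 × 0.62 = 4.960
  c=9: 9 × 0.56 = 5.040
  c=10: 10 × 0.48 = 4.800
Maximum at c = 9 (5.040 recruits).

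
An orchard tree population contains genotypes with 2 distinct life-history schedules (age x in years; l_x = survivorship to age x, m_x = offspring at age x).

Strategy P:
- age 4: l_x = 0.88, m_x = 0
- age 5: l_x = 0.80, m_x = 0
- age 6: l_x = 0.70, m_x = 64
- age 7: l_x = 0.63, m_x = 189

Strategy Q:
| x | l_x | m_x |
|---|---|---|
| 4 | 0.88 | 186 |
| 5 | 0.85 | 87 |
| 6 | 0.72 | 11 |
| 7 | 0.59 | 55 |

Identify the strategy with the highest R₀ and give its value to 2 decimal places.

Strategy P: R₀ = 0.88×0 + 0.80×0 + 0.70×64 + 0.63×189 = 163.8700
Strategy Q: R₀ = 0.88×186 + 0.85×87 + 0.72×11 + 0.59×55 = 278.0000
Highest R₀: strategy Q with 278.0000.

278.00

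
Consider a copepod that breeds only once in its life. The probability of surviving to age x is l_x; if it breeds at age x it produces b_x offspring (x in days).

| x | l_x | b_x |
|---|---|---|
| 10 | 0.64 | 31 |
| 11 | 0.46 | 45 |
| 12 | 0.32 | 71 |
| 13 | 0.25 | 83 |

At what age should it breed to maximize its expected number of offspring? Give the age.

12

Expected offspring if breeding at age x = l_x × b_x:
  age 10: 0.64 × 31 = 19.840
  age 11: 0.46 × 45 = 20.700
  age 12: 0.32 × 71 = 22.720
  age 13: 0.25 × 83 = 20.750
Maximum at age 12 (22.720).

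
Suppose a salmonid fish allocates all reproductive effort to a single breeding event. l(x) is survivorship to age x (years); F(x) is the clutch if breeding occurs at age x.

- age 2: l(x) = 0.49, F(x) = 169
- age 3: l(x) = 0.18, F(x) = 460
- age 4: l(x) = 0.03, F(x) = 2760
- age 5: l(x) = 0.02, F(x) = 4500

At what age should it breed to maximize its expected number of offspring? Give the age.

Expected offspring if breeding at age x = l(x) × F(x):
  age 2: 0.49 × 169 = 82.810
  age 3: 0.18 × 460 = 82.800
  age 4: 0.03 × 2760 = 82.800
  age 5: 0.02 × 4500 = 90.000
Maximum at age 5 (90.000).

5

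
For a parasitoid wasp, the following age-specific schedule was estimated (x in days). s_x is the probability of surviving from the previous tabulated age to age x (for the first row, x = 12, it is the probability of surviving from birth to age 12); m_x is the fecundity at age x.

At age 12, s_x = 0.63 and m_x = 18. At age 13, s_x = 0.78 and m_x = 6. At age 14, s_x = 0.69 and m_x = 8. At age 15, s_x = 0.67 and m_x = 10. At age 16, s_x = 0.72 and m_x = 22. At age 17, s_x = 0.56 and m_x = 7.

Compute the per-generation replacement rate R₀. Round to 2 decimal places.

23.51

Survivorship from birth: l_x = s_12·s_13·…·s_x.
  l_12 = 0.63000
  l_13 = 0.49140
  l_14 = 0.33907
  l_15 = 0.22717
  l_16 = 0.16357
  l_17 = 0.09160
R₀ = Σ l_x m_x:
  age 12: 0.63000 × 18 = 11.3400
  age 13: 0.49140 × 6 = 2.9484
  age 14: 0.33907 × 8 = 2.7126
  age 15: 0.22717 × 10 = 2.2717
  age 16: 0.16357 × 22 = 3.5985
  age 17: 0.09160 × 7 = 0.6412
R₀ = 11.3400 + 2.9484 + 2.7126 + 2.2717 + 3.5985 + 0.6412 = 23.5124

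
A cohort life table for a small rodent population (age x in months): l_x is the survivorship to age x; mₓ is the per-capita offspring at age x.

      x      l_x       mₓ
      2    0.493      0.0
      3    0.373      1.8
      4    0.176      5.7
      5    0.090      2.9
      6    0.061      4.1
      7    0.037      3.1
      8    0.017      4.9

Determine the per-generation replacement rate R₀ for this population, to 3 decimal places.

R₀ = Σ l_x mₓ:
  age 2: 0.493 × 0.0 = 0.0000
  age 3: 0.373 × 1.8 = 0.6714
  age 4: 0.176 × 5.7 = 1.0032
  age 5: 0.090 × 2.9 = 0.2610
  age 6: 0.061 × 4.1 = 0.2501
  age 7: 0.037 × 3.1 = 0.1147
  age 8: 0.017 × 4.9 = 0.0833
R₀ = 0.0000 + 0.6714 + 1.0032 + 0.2610 + 0.2501 + 0.1147 + 0.0833 = 2.3837

2.384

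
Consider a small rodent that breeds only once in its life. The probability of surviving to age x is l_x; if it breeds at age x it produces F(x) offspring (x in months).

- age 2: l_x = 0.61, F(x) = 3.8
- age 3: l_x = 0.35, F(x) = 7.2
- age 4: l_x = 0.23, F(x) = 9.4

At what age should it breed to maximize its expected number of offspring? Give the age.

Expected offspring if breeding at age x = l_x × F(x):
  age 2: 0.61 × 3.8 = 2.318
  age 3: 0.35 × 7.2 = 2.520
  age 4: 0.23 × 9.4 = 2.162
Maximum at age 3 (2.520).

3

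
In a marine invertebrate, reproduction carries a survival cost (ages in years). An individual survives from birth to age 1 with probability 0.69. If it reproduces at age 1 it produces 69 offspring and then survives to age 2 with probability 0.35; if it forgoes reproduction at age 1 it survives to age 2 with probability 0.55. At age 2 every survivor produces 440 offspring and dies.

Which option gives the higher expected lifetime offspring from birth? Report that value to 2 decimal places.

breed at age 1: R₀ = 0.69 × (69 + 0.35 × 440) = 0.69 × 223.0000 = 153.8700
delay to age 2: R₀ = 0.69 × (0.55 × 440) = 0.69 × 242.0000 = 166.9800
Higher: delay to age 2 (166.9800).

166.98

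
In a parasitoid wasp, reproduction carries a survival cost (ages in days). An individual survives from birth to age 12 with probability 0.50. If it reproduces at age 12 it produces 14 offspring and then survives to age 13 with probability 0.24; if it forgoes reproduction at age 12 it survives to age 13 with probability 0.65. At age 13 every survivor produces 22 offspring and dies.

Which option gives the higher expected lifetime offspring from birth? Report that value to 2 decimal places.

breed at age 12: R₀ = 0.50 × (14 + 0.24 × 22) = 0.50 × 19.2800 = 9.6400
delay to age 13: R₀ = 0.50 × (0.65 × 22) = 0.50 × 14.3000 = 7.1500
Higher: breed at age 12 (9.6400).

9.64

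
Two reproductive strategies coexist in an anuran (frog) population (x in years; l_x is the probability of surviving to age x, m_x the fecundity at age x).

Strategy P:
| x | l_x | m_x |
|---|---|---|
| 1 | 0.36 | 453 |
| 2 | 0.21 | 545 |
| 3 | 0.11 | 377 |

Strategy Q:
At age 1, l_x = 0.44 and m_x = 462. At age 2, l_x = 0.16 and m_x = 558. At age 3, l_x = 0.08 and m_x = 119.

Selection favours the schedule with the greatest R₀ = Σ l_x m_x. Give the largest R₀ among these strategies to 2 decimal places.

Strategy P: R₀ = 0.36×453 + 0.21×545 + 0.11×377 = 319.0000
Strategy Q: R₀ = 0.44×462 + 0.16×558 + 0.08×119 = 302.0800
Highest R₀: strategy P with 319.0000.

319.00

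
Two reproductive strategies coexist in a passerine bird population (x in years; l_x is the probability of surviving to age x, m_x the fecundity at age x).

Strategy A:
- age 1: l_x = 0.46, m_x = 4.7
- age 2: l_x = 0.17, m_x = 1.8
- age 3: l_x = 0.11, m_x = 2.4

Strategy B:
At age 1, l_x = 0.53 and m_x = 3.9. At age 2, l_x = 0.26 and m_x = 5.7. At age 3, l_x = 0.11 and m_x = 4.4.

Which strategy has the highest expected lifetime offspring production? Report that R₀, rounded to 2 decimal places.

Strategy A: R₀ = 0.46×4.7 + 0.17×1.8 + 0.11×2.4 = 2.7320
Strategy B: R₀ = 0.53×3.9 + 0.26×5.7 + 0.11×4.4 = 4.0330
Highest R₀: strategy B with 4.0330.

4.03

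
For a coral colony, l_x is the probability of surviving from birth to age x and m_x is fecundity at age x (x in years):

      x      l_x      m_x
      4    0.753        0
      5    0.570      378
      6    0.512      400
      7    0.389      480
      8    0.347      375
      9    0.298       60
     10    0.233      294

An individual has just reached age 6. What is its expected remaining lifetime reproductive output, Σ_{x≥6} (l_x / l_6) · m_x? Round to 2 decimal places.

l_6 = 0.512. Conditional survival from age 6 to x is l_x / l_6.
  x=6: (0.512/0.512) × 400 = 400.0000
  x=7: (0.389/0.512) × 480 = 364.6875
  x=8: (0.347/0.512) × 375 = 254.1504
  x=9: (0.298/0.512) × 60 = 34.9219
  x=10: (0.233/0.512) × 294 = 133.7930
Sum = 400.0000 + 364.6875 + 254.1504 + 34.9219 + 133.7930 = 1187.5527

1187.55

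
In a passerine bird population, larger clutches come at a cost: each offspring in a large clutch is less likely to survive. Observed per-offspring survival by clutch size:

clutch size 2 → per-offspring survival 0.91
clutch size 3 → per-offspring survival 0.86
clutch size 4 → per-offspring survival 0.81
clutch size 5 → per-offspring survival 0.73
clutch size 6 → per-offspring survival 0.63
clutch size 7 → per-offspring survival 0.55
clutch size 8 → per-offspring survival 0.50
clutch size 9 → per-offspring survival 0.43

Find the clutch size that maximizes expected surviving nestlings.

Expected surviving nestlings = c × s(c):
  c=2: 2 × 0.91 = 1.820
  c=3: 3 × 0.86 = 2.580
  c=4: 4 × 0.81 = 3.240
  c=5: 5 × 0.73 = 3.650
  c=6: 6 × 0.63 = 3.780
  c=7: 7 × 0.55 = 3.850
  c=8: 8 × 0.50 = 4.000
  c=9: 9 × 0.43 = 3.870
Maximum at c = 8 (4.000 surviving nestlings).

8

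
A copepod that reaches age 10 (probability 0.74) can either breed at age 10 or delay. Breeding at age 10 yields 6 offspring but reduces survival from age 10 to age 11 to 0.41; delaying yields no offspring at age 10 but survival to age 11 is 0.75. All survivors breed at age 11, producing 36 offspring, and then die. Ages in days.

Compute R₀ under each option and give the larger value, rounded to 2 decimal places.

breed at age 10: R₀ = 0.74 × (6 + 0.41 × 36) = 0.74 × 20.7600 = 15.3624
delay to age 11: R₀ = 0.74 × (0.75 × 36) = 0.74 × 27.0000 = 19.9800
Higher: delay to age 11 (19.9800).

19.98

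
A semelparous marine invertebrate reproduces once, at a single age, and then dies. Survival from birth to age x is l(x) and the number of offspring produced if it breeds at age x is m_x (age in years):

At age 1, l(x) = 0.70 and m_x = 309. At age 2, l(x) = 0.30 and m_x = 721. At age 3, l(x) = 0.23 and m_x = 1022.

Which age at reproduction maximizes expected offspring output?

3

Expected offspring if breeding at age x = l(x) × m_x:
  age 1: 0.70 × 309 = 216.300
  age 2: 0.30 × 721 = 216.300
  age 3: 0.23 × 1022 = 235.060
Maximum at age 3 (235.060).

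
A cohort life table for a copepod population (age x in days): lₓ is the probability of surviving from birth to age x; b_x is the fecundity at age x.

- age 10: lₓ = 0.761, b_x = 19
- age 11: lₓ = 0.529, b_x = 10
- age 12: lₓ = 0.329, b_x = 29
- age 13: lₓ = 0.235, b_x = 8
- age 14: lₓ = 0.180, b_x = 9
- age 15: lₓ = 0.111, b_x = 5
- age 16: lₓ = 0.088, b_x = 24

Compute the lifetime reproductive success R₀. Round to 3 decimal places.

R₀ = Σ lₓ b_x:
  age 10: 0.761 × 19 = 14.4590
  age 11: 0.529 × 10 = 5.2900
  age 12: 0.329 × 29 = 9.5410
  age 13: 0.235 × 8 = 1.8800
  age 14: 0.180 × 9 = 1.6200
  age 15: 0.111 × 5 = 0.5550
  age 16: 0.088 × 24 = 2.1120
R₀ = 14.4590 + 5.2900 + 9.5410 + 1.8800 + 1.6200 + 0.5550 + 2.1120 = 35.4570

35.457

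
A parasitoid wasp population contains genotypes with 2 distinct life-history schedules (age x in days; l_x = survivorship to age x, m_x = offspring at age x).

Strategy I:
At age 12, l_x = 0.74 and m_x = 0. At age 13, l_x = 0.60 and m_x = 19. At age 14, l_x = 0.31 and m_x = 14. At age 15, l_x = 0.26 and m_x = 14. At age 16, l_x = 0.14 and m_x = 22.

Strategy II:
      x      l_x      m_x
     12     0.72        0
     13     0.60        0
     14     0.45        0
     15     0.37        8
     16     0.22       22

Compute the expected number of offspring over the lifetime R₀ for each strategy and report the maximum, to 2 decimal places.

22.46

Strategy I: R₀ = 0.74×0 + 0.60×19 + 0.31×14 + 0.26×14 + 0.14×22 = 22.4600
Strategy II: R₀ = 0.72×0 + 0.60×0 + 0.45×0 + 0.37×8 + 0.22×22 = 7.8000
Highest R₀: strategy I with 22.4600.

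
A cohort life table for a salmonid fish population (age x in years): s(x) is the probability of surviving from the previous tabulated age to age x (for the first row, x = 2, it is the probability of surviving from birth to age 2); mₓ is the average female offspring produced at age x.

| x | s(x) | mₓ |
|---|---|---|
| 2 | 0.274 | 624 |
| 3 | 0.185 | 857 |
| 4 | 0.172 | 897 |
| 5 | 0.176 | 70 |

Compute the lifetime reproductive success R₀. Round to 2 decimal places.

222.35

Survivorship from birth: l_x = s_2·s_3·…·s_x.
  l_2 = 0.27400
  l_3 = 0.05069
  l_4 = 0.00872
  l_5 = 0.00153
R₀ = Σ l_x mₓ:
  age 2: 0.27400 × 624 = 170.9760
  age 3: 0.05069 × 857 = 43.4413
  age 4: 0.00872 × 897 = 7.8218
  age 5: 0.00153 × 70 = 0.1071
R₀ = 170.9760 + 43.4413 + 7.8218 + 0.1071 = 222.3463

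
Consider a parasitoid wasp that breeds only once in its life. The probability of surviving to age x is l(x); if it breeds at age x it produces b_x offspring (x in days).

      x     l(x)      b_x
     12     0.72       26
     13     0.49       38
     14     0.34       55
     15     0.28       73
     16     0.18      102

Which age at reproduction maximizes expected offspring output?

15

Expected offspring if breeding at age x = l(x) × b_x:
  age 12: 0.72 × 26 = 18.720
  age 13: 0.49 × 38 = 18.620
  age 14: 0.34 × 55 = 18.700
  age 15: 0.28 × 73 = 20.440
  age 16: 0.18 × 102 = 18.360
Maximum at age 15 (20.440).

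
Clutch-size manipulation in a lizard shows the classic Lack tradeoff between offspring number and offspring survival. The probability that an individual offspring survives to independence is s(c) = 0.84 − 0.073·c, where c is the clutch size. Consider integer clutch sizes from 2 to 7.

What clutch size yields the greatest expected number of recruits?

Expected recruits = c × s(c):
  c=2: 2 × 0.694 = 1.388
  c=3: 3 × 0.621 = 1.863
  c=4: 4 × 0.548 = 2.192
  c=5: 5 × 0.475 = 2.375
  c=6: 6 × 0.402 = 2.412
  c=7: 7 × 0.329 = 2.303
Maximum at c = 6 (2.412 recruits).

6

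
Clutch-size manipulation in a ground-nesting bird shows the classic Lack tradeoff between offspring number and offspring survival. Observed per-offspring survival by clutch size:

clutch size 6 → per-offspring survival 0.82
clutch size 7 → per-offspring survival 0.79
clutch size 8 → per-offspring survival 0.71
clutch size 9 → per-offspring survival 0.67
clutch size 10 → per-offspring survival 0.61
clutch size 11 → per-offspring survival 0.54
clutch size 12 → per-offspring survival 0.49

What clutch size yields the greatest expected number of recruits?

10

Expected recruits = c × s(c):
  c=6: 6 × 0.82 = 4.920
  c=7: 7 × 0.79 = 5.530
  c=8: 8 × 0.71 = 5.680
  c=9: 9 × 0.67 = 6.030
  c=10: 10 × 0.61 = 6.100
  c=11: 11 × 0.54 = 5.940
  c=12: 12 × 0.49 = 5.880
Maximum at c = 10 (6.100 recruits).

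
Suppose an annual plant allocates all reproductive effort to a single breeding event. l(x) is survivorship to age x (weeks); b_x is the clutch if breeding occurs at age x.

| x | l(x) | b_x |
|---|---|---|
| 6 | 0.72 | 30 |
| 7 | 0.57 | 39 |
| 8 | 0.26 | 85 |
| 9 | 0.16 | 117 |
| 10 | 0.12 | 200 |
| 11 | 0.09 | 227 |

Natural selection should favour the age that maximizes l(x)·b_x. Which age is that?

10

Expected offspring if breeding at age x = l(x) × b_x:
  age 6: 0.72 × 30 = 21.600
  age 7: 0.57 × 39 = 22.230
  age 8: 0.26 × 85 = 22.100
  age 9: 0.16 × 117 = 18.720
  age 10: 0.12 × 200 = 24.000
  age 11: 0.09 × 227 = 20.430
Maximum at age 10 (24.000).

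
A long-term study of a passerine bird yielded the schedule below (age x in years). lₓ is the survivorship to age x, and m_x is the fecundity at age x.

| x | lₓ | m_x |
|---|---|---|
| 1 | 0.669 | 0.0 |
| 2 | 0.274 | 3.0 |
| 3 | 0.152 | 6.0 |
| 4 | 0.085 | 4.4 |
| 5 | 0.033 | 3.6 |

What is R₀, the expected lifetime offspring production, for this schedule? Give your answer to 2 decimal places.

R₀ = Σ lₓ m_x:
  age 1: 0.669 × 0.0 = 0.0000
  age 2: 0.274 × 3.0 = 0.8220
  age 3: 0.152 × 6.0 = 0.9120
  age 4: 0.085 × 4.4 = 0.3740
  age 5: 0.033 × 3.6 = 0.1188
R₀ = 0.0000 + 0.8220 + 0.9120 + 0.3740 + 0.1188 = 2.2268

2.23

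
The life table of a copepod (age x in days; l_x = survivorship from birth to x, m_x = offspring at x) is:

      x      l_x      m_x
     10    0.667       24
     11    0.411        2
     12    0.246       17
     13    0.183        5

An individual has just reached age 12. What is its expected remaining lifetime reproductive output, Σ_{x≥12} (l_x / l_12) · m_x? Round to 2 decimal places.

l_12 = 0.246. Conditional survival from age 12 to x is l_x / l_12.
  x=12: (0.246/0.246) × 17 = 17.0000
  x=13: (0.183/0.246) × 5 = 3.7195
Sum = 17.0000 + 3.7195 = 20.7195

20.72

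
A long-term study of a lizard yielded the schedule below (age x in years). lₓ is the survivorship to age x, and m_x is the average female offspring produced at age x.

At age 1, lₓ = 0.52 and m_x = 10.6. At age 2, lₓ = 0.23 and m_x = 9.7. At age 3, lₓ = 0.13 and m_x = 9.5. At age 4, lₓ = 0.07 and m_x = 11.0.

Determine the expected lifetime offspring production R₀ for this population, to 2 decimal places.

R₀ = Σ lₓ m_x:
  age 1: 0.52 × 10.6 = 5.5120
  age 2: 0.23 × 9.7 = 2.2310
  age 3: 0.13 × 9.5 = 1.2350
  age 4: 0.07 × 11.0 = 0.7700
R₀ = 5.5120 + 2.2310 + 1.2350 + 0.7700 = 9.7480

9.75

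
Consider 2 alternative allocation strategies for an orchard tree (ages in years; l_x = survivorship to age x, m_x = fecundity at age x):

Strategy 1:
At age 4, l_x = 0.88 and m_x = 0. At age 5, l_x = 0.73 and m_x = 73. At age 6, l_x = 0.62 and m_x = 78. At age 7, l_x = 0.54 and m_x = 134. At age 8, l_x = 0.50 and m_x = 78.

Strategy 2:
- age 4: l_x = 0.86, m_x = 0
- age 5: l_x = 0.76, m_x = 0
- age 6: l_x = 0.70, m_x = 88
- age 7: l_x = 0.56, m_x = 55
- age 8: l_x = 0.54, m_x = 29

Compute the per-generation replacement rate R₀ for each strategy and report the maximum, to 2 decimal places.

213.01

Strategy 1: R₀ = 0.88×0 + 0.73×73 + 0.62×78 + 0.54×134 + 0.50×78 = 213.0100
Strategy 2: R₀ = 0.86×0 + 0.76×0 + 0.70×88 + 0.56×55 + 0.54×29 = 108.0600
Highest R₀: strategy 1 with 213.0100.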